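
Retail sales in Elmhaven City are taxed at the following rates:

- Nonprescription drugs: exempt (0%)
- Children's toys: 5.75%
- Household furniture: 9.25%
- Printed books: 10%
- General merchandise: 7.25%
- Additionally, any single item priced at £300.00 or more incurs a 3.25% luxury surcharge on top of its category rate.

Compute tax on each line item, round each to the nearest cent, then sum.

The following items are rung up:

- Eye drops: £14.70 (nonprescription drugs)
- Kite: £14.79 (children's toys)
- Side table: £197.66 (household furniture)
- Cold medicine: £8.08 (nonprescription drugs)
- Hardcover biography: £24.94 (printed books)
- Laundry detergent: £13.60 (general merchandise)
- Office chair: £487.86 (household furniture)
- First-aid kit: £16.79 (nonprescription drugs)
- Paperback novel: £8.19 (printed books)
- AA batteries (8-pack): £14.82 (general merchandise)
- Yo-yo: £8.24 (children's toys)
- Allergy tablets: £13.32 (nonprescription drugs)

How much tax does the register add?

£85.95

Eye drops £14.70: nonprescription drugs → 0% → £0.00
Kite £14.79: children's toys → 5.75% → £0.85
Side table £197.66: household furniture → 9.25% → £18.28
Cold medicine £8.08: nonprescription drugs → 0% → £0.00
Hardcover biography £24.94: printed books → 10% → £2.49
Laundry detergent £13.60: general merchandise → 7.25% → £0.99
Office chair £487.86: household furniture → 9.25% + 3.25% surcharge = 12.5% → £60.98
First-aid kit £16.79: nonprescription drugs → 0% → £0.00
Paperback novel £8.19: printed books → 10% → £0.82
AA batteries (8-pack) £14.82: general merchandise → 7.25% → £1.07
Yo-yo £8.24: children's toys → 5.75% → £0.47
Allergy tablets £13.32: nonprescription drugs → 0% → £0.00
Total tax = £0.85 + £18.28 + £2.49 + £0.99 + £60.98 + £0.82 + £1.07 + £0.47 = £85.95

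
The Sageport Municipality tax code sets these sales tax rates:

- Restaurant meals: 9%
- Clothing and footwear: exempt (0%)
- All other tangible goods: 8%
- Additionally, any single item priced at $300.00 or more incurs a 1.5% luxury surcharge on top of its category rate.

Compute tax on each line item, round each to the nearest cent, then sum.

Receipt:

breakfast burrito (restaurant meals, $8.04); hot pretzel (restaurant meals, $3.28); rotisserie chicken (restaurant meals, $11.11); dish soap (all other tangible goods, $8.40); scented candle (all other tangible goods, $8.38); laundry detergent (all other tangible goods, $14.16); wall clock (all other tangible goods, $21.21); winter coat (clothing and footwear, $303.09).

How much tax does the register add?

Breakfast burrito $8.04: restaurant meals → 9% → $0.72
Hot pretzel $3.28: restaurant meals → 9% → $0.30
Rotisserie chicken $11.11: restaurant meals → 9% → $1.00
Dish soap $8.40: all other tangible goods → 8% → $0.67
Scented candle $8.38: all other tangible goods → 8% → $0.67
Laundry detergent $14.16: all other tangible goods → 8% → $1.13
Wall clock $21.21: all other tangible goods → 8% → $1.70
Winter coat $303.09: clothing and footwear → 0% + 1.5% surcharge = 1.5% → $4.55
Total tax = $0.72 + $0.30 + $1.00 + $0.67 + $0.67 + $1.13 + $1.70 + $4.55 = $10.74

$10.74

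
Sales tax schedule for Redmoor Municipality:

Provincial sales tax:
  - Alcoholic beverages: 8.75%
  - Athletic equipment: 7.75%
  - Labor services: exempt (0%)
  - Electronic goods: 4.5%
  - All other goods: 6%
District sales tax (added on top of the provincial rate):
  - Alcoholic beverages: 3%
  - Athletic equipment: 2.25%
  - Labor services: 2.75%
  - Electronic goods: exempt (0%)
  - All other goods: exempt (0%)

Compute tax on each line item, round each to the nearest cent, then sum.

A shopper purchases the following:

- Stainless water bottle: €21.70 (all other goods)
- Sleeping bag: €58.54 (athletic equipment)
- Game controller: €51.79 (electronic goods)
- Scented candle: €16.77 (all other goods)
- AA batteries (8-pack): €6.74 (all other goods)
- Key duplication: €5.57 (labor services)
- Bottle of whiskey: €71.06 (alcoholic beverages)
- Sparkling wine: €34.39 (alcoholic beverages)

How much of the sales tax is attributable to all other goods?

€2.71

Stainless water bottle €21.70: all other goods → 6% + 0% district = 6% → €1.30
Scented candle €16.77: all other goods → 6% + 0% district = 6% → €1.01
AA batteries (8-pack) €6.74: all other goods → 6% + 0% district = 6% → €0.40
Tax on all other goods = €1.30 + €1.01 + €0.40 = €2.71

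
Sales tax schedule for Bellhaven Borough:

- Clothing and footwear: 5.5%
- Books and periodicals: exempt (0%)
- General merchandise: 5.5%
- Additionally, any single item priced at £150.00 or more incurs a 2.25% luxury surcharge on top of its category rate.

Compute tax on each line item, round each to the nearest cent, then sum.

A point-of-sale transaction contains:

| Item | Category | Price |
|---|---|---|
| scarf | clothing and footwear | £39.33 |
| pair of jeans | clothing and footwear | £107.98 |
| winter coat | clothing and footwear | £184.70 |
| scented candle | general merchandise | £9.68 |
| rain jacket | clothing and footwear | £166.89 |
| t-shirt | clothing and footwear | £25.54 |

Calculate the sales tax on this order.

Scarf £39.33: clothing and footwear → 5.5% → £2.16
Pair of jeans £107.98: clothing and footwear → 5.5% → £5.94
Winter coat £184.70: clothing and footwear → 5.5% + 2.25% surcharge = 7.75% → £14.31
Scented candle £9.68: general merchandise → 5.5% → £0.53
Rain jacket £166.89: clothing and footwear → 5.5% + 2.25% surcharge = 7.75% → £12.93
T-shirt £25.54: clothing and footwear → 5.5% → £1.40
Total tax = £2.16 + £5.94 + £14.31 + £0.53 + £12.93 + £1.40 = £37.27

£37.27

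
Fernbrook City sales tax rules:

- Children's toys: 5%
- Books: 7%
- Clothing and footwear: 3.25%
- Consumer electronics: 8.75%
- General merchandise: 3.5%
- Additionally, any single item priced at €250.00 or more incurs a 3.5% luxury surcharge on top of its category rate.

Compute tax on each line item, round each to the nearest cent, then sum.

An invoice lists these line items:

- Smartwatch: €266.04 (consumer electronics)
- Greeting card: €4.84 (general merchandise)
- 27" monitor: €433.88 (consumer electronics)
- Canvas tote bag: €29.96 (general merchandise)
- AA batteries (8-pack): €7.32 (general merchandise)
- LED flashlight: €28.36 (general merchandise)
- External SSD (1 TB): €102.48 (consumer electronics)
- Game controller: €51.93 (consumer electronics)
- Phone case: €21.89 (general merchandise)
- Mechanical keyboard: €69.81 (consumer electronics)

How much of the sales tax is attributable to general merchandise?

€3.24

Greeting card €4.84: general merchandise → 3.5% → €0.17
Canvas tote bag €29.96: general merchandise → 3.5% → €1.05
AA batteries (8-pack) €7.32: general merchandise → 3.5% → €0.26
LED flashlight €28.36: general merchandise → 3.5% → €0.99
Phone case €21.89: general merchandise → 3.5% → €0.77
Tax on general merchandise = €0.17 + €1.05 + €0.26 + €0.99 + €0.77 = €3.24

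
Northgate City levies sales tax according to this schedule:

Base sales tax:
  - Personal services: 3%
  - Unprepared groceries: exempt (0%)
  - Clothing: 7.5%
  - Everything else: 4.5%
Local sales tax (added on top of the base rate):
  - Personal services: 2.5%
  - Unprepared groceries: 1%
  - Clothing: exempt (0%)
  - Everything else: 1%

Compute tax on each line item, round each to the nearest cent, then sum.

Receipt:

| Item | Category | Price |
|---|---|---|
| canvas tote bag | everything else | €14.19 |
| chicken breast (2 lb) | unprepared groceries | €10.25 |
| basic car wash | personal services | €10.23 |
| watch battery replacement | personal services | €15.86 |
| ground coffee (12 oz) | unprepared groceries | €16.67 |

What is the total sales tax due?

Canvas tote bag €14.19: everything else → 4.5% + 1% local = 5.5% → €0.78
Chicken breast (2 lb) €10.25: unprepared groceries → 0% + 1% local = 1% → €0.10
Basic car wash €10.23: personal services → 3% + 2.5% local = 5.5% → €0.56
Watch battery replacement €15.86: personal services → 3% + 2.5% local = 5.5% → €0.87
Ground coffee (12 oz) €16.67: unprepared groceries → 0% + 1% local = 1% → €0.17
Total tax = €0.78 + €0.10 + €0.56 + €0.87 + €0.17 = €2.48

€2.48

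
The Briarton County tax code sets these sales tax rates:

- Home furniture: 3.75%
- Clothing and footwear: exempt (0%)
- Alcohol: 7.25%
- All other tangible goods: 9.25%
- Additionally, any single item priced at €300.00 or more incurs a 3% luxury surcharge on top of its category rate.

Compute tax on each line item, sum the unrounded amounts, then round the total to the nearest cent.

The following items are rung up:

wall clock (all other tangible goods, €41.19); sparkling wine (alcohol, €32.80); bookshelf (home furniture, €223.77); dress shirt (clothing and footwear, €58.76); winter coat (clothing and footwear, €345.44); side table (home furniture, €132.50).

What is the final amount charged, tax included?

Wall clock €41.19: all other tangible goods → 9.25% → €3.810075
Sparkling wine €32.80: alcohol → 7.25% → €2.378
Bookshelf €223.77: home furniture → 3.75% → €8.391375
Dress shirt €58.76: clothing and footwear → 0% → €0.00
Winter coat €345.44: clothing and footwear → 0% + 3% surcharge = 3% → €10.3632
Side table €132.50: home furniture → 3.75% → €4.96875
Subtotal = €834.46; unrounded tax = €29.9114 → €29.91; total due = €864.37

€864.37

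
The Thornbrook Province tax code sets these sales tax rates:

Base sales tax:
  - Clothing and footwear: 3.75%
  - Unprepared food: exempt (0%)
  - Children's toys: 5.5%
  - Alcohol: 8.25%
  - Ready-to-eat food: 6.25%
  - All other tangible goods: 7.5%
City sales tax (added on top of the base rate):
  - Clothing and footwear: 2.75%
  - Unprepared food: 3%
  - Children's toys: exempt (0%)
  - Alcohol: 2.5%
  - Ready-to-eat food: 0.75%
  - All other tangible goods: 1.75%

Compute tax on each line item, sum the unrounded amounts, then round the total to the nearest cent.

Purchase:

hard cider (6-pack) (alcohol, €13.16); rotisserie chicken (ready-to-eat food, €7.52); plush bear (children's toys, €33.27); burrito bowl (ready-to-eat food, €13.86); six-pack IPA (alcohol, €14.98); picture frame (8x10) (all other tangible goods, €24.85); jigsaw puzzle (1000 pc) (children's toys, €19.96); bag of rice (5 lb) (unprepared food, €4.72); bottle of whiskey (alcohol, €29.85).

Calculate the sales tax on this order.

€13.10

Hard cider (6-pack) €13.16: alcohol → 8.25% + 2.5% city = 10.75% → €1.4147
Rotisserie chicken €7.52: ready-to-eat food → 6.25% + 0.75% city = 7% → €0.5264
Plush bear €33.27: children's toys → 5.5% + 0% city = 5.5% → €1.82985
Burrito bowl €13.86: ready-to-eat food → 6.25% + 0.75% city = 7% → €0.9702
Six-pack IPA €14.98: alcohol → 8.25% + 2.5% city = 10.75% → €1.61035
Picture frame (8x10) €24.85: all other tangible goods → 7.5% + 1.75% city = 9.25% → €2.298625
Jigsaw puzzle (1000 pc) €19.96: children's toys → 5.5% + 0% city = 5.5% → €1.0978
Bag of rice (5 lb) €4.72: unprepared food → 0% + 3% city = 3% → €0.1416
Bottle of whiskey €29.85: alcohol → 8.25% + 2.5% city = 10.75% → €3.208875
Unrounded tax sum = €13.0984 → €13.10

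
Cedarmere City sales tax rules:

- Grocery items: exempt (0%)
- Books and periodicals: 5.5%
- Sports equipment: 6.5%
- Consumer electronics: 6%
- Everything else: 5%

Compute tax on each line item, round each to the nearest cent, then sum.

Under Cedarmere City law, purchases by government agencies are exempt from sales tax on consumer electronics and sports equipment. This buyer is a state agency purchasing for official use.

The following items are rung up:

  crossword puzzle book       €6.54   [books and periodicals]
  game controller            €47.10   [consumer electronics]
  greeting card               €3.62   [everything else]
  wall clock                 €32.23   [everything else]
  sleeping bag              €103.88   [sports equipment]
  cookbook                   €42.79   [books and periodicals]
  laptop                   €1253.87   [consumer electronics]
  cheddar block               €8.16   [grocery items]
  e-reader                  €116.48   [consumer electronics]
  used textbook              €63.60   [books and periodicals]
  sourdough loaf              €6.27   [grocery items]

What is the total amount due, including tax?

Crossword puzzle book €6.54: books and periodicals → 5.5% → €0.36
Game controller €47.10: consumer electronics, buyer-exempt → 0% → €0.00
Greeting card €3.62: everything else → 5% → €0.18
Wall clock €32.23: everything else → 5% → €1.61
Sleeping bag €103.88: sports equipment, buyer-exempt → 0% → €0.00
Cookbook €42.79: books and periodicals → 5.5% → €2.35
Laptop €1253.87: consumer electronics, buyer-exempt → 0% → €0.00
Cheddar block €8.16: grocery items → 0% → €0.00
E-reader €116.48: consumer electronics, buyer-exempt → 0% → €0.00
Used textbook €63.60: books and periodicals → 5.5% → €3.50
Sourdough loaf €6.27: grocery items → 0% → €0.00
Subtotal = €1684.54; tax = €8.00; total due = €1692.54

€1692.54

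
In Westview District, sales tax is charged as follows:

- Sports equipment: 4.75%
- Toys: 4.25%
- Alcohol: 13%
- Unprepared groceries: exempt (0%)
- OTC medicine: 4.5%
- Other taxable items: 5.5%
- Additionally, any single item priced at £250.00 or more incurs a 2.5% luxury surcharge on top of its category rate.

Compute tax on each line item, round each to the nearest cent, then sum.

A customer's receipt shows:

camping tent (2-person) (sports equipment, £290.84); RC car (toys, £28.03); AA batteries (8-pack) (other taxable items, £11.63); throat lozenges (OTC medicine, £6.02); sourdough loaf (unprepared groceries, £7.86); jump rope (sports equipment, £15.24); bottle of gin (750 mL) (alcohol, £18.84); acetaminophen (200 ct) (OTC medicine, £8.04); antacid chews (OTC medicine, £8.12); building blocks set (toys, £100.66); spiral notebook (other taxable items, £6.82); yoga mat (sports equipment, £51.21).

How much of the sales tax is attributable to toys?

RC car £28.03: toys → 4.25% → £1.19
Building blocks set £100.66: toys → 4.25% → £4.28
Tax on toys = £1.19 + £4.28 = £5.47

£5.47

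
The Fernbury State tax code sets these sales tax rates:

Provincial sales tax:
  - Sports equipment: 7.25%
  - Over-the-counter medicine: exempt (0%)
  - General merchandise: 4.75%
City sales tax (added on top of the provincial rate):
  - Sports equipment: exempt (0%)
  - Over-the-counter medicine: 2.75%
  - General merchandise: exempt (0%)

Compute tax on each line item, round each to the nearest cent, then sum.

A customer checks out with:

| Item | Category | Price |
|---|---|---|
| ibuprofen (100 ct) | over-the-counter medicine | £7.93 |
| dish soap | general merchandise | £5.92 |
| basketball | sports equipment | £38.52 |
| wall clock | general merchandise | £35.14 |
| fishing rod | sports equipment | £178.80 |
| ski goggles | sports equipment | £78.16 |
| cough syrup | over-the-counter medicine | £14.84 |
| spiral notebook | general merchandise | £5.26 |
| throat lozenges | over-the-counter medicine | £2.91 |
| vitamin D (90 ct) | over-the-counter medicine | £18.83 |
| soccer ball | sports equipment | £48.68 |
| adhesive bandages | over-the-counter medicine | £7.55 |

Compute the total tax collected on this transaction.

Ibuprofen (100 ct) £7.93: over-the-counter medicine → 0% + 2.75% city = 2.75% → £0.22
Dish soap £5.92: general merchandise → 4.75% + 0% city = 4.75% → £0.28
Basketball £38.52: sports equipment → 7.25% + 0% city = 7.25% → £2.79
Wall clock £35.14: general merchandise → 4.75% + 0% city = 4.75% → £1.67
Fishing rod £178.80: sports equipment → 7.25% + 0% city = 7.25% → £12.96
Ski goggles £78.16: sports equipment → 7.25% + 0% city = 7.25% → £5.67
Cough syrup £14.84: over-the-counter medicine → 0% + 2.75% city = 2.75% → £0.41
Spiral notebook £5.26: general merchandise → 4.75% + 0% city = 4.75% → £0.25
Throat lozenges £2.91: over-the-counter medicine → 0% + 2.75% city = 2.75% → £0.08
Vitamin D (90 ct) £18.83: over-the-counter medicine → 0% + 2.75% city = 2.75% → £0.52
Soccer ball £48.68: sports equipment → 7.25% + 0% city = 7.25% → £3.53
Adhesive bandages £7.55: over-the-counter medicine → 0% + 2.75% city = 2.75% → £0.21
Total tax = £0.22 + £0.28 + £2.79 + £1.67 + £12.96 + £5.67 + £0.41 + £0.25 + £0.08 + £0.52 + £3.53 + £0.21 = £28.59

£28.59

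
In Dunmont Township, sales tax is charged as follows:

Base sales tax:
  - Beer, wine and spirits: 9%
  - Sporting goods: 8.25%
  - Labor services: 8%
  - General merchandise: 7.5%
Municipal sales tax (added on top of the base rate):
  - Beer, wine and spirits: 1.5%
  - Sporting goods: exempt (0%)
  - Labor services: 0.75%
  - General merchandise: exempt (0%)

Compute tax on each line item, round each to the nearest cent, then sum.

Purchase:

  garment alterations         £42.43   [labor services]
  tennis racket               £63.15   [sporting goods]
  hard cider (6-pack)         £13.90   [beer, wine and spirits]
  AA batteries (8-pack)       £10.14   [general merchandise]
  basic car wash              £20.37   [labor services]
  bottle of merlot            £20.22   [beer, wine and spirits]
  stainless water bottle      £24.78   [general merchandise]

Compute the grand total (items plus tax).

Garment alterations £42.43: labor services → 8% + 0.75% municipal = 8.75% → £3.71
Tennis racket £63.15: sporting goods → 8.25% + 0% municipal = 8.25% → £5.21
Hard cider (6-pack) £13.90: beer, wine and spirits → 9% + 1.5% municipal = 10.5% → £1.46
AA batteries (8-pack) £10.14: general merchandise → 7.5% + 0% municipal = 7.5% → £0.76
Basic car wash £20.37: labor services → 8% + 0.75% municipal = 8.75% → £1.78
Bottle of merlot £20.22: beer, wine and spirits → 9% + 1.5% municipal = 10.5% → £2.12
Stainless water bottle £24.78: general merchandise → 7.5% + 0% municipal = 7.5% → £1.86
Subtotal = £194.99; tax = £16.90; total due = £211.89

£211.89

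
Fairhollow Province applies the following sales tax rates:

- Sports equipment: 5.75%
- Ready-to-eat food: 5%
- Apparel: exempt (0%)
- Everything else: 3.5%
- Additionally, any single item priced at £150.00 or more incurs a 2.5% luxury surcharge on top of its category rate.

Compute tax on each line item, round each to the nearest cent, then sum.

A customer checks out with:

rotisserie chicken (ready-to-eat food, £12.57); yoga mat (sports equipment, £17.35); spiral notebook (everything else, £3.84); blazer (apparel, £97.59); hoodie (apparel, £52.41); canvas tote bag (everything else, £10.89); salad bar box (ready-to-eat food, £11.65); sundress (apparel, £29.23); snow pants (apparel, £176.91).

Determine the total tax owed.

£7.14

Rotisserie chicken £12.57: ready-to-eat food → 5% → £0.63
Yoga mat £17.35: sports equipment → 5.75% → £1.00
Spiral notebook £3.84: everything else → 3.5% → £0.13
Blazer £97.59: apparel → 0% → £0.00
Hoodie £52.41: apparel → 0% → £0.00
Canvas tote bag £10.89: everything else → 3.5% → £0.38
Salad bar box £11.65: ready-to-eat food → 5% → £0.58
Sundress £29.23: apparel → 0% → £0.00
Snow pants £176.91: apparel → 0% + 2.5% surcharge = 2.5% → £4.42
Total tax = £0.63 + £1.00 + £0.13 + £0.38 + £0.58 + £4.42 = £7.14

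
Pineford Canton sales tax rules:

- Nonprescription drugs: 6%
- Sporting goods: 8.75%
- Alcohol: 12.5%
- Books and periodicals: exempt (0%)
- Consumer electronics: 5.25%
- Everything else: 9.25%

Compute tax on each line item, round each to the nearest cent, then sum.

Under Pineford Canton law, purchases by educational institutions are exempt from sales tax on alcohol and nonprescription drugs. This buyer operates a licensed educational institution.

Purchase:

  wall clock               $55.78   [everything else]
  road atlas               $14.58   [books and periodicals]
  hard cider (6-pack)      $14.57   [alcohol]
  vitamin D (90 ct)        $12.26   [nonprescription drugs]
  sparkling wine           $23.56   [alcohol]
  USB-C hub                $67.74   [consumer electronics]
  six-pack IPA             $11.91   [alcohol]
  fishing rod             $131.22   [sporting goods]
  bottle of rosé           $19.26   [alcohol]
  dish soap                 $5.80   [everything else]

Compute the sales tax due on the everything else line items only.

$5.70

Wall clock $55.78: everything else → 9.25% → $5.16
Dish soap $5.80: everything else → 9.25% → $0.54
Tax on everything else = $5.16 + $0.54 = $5.70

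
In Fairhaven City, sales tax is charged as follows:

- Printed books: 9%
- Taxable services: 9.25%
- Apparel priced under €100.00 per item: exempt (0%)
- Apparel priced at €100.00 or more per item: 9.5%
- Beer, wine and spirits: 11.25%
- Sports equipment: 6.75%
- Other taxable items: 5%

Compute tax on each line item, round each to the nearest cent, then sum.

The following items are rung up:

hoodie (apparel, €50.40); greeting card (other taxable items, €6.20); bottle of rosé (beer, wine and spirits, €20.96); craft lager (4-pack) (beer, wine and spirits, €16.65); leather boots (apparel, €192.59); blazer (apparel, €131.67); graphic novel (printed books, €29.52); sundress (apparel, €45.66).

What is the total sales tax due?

Hoodie €50.40: apparel, under €100.00 → 0% → €0.00
Greeting card €6.20: other taxable items → 5% → €0.31
Bottle of rosé €20.96: beer, wine and spirits → 11.25% → €2.36
Craft lager (4-pack) €16.65: beer, wine and spirits → 11.25% → €1.87
Leather boots €192.59: apparel, €100.00 or more → 9.5% → €18.30
Blazer €131.67: apparel, €100.00 or more → 9.5% → €12.51
Graphic novel €29.52: printed books → 9% → €2.66
Sundress €45.66: apparel, under €100.00 → 0% → €0.00
Total tax = €0.31 + €2.36 + €1.87 + €18.30 + €12.51 + €2.66 = €38.01

€38.01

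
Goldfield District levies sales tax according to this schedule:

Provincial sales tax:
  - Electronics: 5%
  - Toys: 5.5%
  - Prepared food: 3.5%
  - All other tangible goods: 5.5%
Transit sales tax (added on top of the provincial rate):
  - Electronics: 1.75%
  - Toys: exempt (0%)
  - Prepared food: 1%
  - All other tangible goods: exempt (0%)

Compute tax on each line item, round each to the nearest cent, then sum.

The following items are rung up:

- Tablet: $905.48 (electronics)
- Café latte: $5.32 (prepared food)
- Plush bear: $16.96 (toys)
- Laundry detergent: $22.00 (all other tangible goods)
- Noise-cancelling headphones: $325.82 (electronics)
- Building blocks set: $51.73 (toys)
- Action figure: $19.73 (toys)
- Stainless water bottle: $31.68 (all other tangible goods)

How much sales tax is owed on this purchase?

Tablet $905.48: electronics → 5% + 1.75% transit = 6.75% → $61.12
Café latte $5.32: prepared food → 3.5% + 1% transit = 4.5% → $0.24
Plush bear $16.96: toys → 5.5% + 0% transit = 5.5% → $0.93
Laundry detergent $22.00: all other tangible goods → 5.5% + 0% transit = 5.5% → $1.21
Noise-cancelling headphones $325.82: electronics → 5% + 1.75% transit = 6.75% → $21.99
Building blocks set $51.73: toys → 5.5% + 0% transit = 5.5% → $2.85
Action figure $19.73: toys → 5.5% + 0% transit = 5.5% → $1.09
Stainless water bottle $31.68: all other tangible goods → 5.5% + 0% transit = 5.5% → $1.74
Total tax = $61.12 + $0.24 + $0.93 + $1.21 + $21.99 + $2.85 + $1.09 + $1.74 = $91.17

$91.17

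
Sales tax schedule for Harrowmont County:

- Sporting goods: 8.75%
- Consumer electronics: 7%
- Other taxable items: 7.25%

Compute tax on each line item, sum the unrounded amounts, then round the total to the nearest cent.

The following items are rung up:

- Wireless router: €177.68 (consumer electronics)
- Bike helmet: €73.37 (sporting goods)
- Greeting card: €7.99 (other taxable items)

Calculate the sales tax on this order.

€19.44

Wireless router €177.68: consumer electronics → 7% → €12.4376
Bike helmet €73.37: sporting goods → 8.75% → €6.419875
Greeting card €7.99: other taxable items → 7.25% → €0.579275
Unrounded tax sum = €19.43675 → €19.44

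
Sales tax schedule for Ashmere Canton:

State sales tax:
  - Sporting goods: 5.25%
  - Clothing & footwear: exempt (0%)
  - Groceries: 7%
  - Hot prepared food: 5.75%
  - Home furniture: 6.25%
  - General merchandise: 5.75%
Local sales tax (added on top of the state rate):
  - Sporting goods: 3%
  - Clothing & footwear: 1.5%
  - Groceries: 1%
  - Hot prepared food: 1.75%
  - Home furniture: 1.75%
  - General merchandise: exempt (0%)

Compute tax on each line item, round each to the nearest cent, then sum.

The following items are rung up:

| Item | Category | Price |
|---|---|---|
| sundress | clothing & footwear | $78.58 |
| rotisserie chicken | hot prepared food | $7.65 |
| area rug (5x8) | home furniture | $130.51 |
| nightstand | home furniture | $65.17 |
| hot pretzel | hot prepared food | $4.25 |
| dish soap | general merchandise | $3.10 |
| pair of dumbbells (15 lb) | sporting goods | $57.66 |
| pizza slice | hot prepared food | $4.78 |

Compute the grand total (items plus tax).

Sundress $78.58: clothing & footwear → 0% + 1.5% local = 1.5% → $1.18
Rotisserie chicken $7.65: hot prepared food → 5.75% + 1.75% local = 7.5% → $0.57
Area rug (5x8) $130.51: home furniture → 6.25% + 1.75% local = 8% → $10.44
Nightstand $65.17: home furniture → 6.25% + 1.75% local = 8% → $5.21
Hot pretzel $4.25: hot prepared food → 5.75% + 1.75% local = 7.5% → $0.32
Dish soap $3.10: general merchandise → 5.75% + 0% local = 5.75% → $0.18
Pair of dumbbells (15 lb) $57.66: sporting goods → 5.25% + 3% local = 8.25% → $4.76
Pizza slice $4.78: hot prepared food → 5.75% + 1.75% local = 7.5% → $0.36
Subtotal = $351.70; tax = $23.02; total due = $374.72

$374.72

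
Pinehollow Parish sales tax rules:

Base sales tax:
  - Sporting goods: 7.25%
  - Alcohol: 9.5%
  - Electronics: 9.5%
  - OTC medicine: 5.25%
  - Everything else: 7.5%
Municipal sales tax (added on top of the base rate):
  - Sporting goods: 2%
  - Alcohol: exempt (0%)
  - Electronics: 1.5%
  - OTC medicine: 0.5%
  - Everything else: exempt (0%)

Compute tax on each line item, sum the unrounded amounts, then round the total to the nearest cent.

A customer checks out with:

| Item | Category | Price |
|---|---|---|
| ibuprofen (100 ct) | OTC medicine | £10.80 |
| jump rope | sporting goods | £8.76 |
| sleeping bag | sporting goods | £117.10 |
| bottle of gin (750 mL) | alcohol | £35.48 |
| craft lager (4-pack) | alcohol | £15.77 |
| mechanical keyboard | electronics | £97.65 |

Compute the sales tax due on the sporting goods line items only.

Jump rope £8.76: sporting goods → 7.25% + 2% municipal = 9.25% → £0.8103
Sleeping bag £117.10: sporting goods → 7.25% + 2% municipal = 9.25% → £10.83175
Tax on sporting goods: unrounded sum = £11.64205 → £11.64

£11.64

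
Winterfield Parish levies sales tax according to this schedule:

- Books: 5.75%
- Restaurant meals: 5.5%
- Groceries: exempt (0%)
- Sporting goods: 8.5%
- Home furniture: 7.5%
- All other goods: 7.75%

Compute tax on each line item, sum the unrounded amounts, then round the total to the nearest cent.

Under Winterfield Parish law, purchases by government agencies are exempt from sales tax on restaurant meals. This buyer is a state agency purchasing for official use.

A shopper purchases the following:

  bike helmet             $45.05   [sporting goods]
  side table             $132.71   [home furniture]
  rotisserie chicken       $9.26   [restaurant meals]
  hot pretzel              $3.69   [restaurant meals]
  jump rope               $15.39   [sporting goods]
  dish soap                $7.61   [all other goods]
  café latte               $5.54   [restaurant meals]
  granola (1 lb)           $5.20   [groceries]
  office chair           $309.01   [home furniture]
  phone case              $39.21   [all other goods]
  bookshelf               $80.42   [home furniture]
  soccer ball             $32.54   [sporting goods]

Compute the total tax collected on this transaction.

$50.69

Bike helmet $45.05: sporting goods → 8.5% → $3.82925
Side table $132.71: home furniture → 7.5% → $9.95325
Rotisserie chicken $9.26: restaurant meals, buyer-exempt → 0% → $0.00
Hot pretzel $3.69: restaurant meals, buyer-exempt → 0% → $0.00
Jump rope $15.39: sporting goods → 8.5% → $1.30815
Dish soap $7.61: all other goods → 7.75% → $0.589775
Café latte $5.54: restaurant meals, buyer-exempt → 0% → $0.00
Granola (1 lb) $5.20: groceries → 0% → $0.00
Office chair $309.01: home furniture → 7.5% → $23.17575
Phone case $39.21: all other goods → 7.75% → $3.038775
Bookshelf $80.42: home furniture → 7.5% → $6.0315
Soccer ball $32.54: sporting goods → 8.5% → $2.7659
Unrounded tax sum = $50.69235 → $50.69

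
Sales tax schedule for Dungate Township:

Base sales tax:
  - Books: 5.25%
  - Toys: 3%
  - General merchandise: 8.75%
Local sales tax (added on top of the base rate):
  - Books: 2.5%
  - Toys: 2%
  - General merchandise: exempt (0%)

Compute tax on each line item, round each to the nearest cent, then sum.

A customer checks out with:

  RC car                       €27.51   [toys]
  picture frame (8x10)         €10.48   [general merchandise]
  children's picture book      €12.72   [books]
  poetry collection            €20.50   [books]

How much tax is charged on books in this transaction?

€2.58

Children's picture book €12.72: books → 5.25% + 2.5% local = 7.75% → €0.99
Poetry collection €20.50: books → 5.25% + 2.5% local = 7.75% → €1.59
Tax on books = €0.99 + €1.59 = €2.58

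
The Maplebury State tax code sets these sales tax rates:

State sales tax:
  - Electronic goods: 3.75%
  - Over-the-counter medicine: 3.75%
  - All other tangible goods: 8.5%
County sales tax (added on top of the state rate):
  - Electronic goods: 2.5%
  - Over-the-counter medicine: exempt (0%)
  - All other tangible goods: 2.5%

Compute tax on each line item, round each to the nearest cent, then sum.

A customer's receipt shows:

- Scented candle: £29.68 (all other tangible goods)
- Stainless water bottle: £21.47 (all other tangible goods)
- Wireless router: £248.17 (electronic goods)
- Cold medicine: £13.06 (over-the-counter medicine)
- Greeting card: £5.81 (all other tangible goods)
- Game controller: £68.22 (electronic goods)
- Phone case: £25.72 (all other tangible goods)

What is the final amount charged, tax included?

Scented candle £29.68: all other tangible goods → 8.5% + 2.5% county = 11% → £3.26
Stainless water bottle £21.47: all other tangible goods → 8.5% + 2.5% county = 11% → £2.36
Wireless router £248.17: electronic goods → 3.75% + 2.5% county = 6.25% → £15.51
Cold medicine £13.06: over-the-counter medicine → 3.75% + 0% county = 3.75% → £0.49
Greeting card £5.81: all other tangible goods → 8.5% + 2.5% county = 11% → £0.64
Game controller £68.22: electronic goods → 3.75% + 2.5% county = 6.25% → £4.26
Phone case £25.72: all other tangible goods → 8.5% + 2.5% county = 11% → £2.83
Subtotal = £412.13; tax = £29.35; total due = £441.48

£441.48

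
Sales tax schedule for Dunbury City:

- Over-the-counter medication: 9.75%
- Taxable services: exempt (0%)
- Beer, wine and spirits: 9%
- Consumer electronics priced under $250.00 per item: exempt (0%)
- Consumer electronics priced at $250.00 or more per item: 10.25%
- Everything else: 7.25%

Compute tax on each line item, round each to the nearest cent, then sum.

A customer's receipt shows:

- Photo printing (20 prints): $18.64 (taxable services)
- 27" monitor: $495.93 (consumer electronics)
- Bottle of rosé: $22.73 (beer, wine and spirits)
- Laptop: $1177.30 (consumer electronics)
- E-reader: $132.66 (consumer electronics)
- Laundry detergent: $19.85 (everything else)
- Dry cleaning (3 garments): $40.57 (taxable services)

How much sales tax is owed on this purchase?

Photo printing (20 prints) $18.64: taxable services → 0% → $0.00
27" monitor $495.93: consumer electronics, $250.00 or more → 10.25% → $50.83
Bottle of rosé $22.73: beer, wine and spirits → 9% → $2.05
Laptop $1177.30: consumer electronics, $250.00 or more → 10.25% → $120.67
E-reader $132.66: consumer electronics, under $250.00 → 0% → $0.00
Laundry detergent $19.85: everything else → 7.25% → $1.44
Dry cleaning (3 garments) $40.57: taxable services → 0% → $0.00
Total tax = $50.83 + $2.05 + $120.67 + $1.44 = $174.99

$174.99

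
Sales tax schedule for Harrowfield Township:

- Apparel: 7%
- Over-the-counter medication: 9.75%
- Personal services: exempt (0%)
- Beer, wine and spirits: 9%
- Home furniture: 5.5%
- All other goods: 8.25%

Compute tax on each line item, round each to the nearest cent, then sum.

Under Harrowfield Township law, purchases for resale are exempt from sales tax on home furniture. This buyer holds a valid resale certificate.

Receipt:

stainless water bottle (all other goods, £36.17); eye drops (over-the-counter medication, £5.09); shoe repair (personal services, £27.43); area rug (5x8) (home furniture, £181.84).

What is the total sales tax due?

Stainless water bottle £36.17: all other goods → 8.25% → £2.98
Eye drops £5.09: over-the-counter medication → 9.75% → £0.50
Shoe repair £27.43: personal services → 0% → £0.00
Area rug (5x8) £181.84: home furniture, buyer-exempt → 0% → £0.00
Total tax = £2.98 + £0.50 = £3.48

£3.48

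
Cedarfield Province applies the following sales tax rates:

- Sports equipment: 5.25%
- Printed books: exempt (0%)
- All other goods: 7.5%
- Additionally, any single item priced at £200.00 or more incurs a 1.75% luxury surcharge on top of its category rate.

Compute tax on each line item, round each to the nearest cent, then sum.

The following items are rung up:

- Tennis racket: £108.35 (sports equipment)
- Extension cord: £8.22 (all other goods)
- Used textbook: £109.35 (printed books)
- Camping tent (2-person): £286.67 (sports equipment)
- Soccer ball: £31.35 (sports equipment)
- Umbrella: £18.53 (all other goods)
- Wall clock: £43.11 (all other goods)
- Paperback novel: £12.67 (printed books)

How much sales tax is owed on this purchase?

£32.65

Tennis racket £108.35: sports equipment → 5.25% → £5.69
Extension cord £8.22: all other goods → 7.5% → £0.62
Used textbook £109.35: printed books → 0% → £0.00
Camping tent (2-person) £286.67: sports equipment → 5.25% + 1.75% surcharge = 7% → £20.07
Soccer ball £31.35: sports equipment → 5.25% → £1.65
Umbrella £18.53: all other goods → 7.5% → £1.39
Wall clock £43.11: all other goods → 7.5% → £3.23
Paperback novel £12.67: printed books → 0% → £0.00
Total tax = £5.69 + £0.62 + £20.07 + £1.65 + £1.39 + £3.23 = £32.65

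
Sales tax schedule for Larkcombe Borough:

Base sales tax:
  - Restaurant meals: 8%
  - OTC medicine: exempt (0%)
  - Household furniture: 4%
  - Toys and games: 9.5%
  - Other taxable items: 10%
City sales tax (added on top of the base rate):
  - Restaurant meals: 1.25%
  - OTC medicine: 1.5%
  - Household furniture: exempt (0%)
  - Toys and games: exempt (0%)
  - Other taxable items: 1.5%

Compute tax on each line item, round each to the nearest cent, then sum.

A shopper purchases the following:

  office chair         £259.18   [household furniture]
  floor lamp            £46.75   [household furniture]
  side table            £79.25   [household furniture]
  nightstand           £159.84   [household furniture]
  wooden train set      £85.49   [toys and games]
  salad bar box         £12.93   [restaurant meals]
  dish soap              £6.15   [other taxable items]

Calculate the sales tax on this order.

Office chair £259.18: household furniture → 4% + 0% city = 4% → £10.37
Floor lamp £46.75: household furniture → 4% + 0% city = 4% → £1.87
Side table £79.25: household furniture → 4% + 0% city = 4% → £3.17
Nightstand £159.84: household furniture → 4% + 0% city = 4% → £6.39
Wooden train set £85.49: toys and games → 9.5% + 0% city = 9.5% → £8.12
Salad bar box £12.93: restaurant meals → 8% + 1.25% city = 9.25% → £1.20
Dish soap £6.15: other taxable items → 10% + 1.5% city = 11.5% → £0.71
Total tax = £10.37 + £1.87 + £3.17 + £6.39 + £8.12 + £1.20 + £0.71 = £31.83

£31.83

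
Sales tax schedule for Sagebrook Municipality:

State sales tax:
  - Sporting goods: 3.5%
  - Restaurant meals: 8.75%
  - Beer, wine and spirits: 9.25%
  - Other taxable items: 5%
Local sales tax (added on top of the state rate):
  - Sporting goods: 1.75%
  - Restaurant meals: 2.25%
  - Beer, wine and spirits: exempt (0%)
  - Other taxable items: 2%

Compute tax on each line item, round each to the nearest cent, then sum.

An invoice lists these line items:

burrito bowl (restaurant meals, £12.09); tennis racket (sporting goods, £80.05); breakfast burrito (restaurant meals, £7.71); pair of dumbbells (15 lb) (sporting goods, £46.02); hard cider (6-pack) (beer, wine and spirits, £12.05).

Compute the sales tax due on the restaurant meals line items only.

£2.18

Burrito bowl £12.09: restaurant meals → 8.75% + 2.25% local = 11% → £1.33
Breakfast burrito £7.71: restaurant meals → 8.75% + 2.25% local = 11% → £0.85
Tax on restaurant meals = £1.33 + £0.85 = £2.18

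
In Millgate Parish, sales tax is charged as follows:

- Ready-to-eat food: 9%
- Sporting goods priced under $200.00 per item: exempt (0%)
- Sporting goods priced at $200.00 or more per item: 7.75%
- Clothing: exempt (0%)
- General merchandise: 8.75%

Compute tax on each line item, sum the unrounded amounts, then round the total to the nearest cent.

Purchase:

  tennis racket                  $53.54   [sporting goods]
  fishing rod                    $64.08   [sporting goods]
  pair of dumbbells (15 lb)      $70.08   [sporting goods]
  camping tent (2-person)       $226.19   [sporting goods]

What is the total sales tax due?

$17.53

Tennis racket $53.54: sporting goods, under $200.00 → 0% → $0.00
Fishing rod $64.08: sporting goods, under $200.00 → 0% → $0.00
Pair of dumbbells (15 lb) $70.08: sporting goods, under $200.00 → 0% → $0.00
Camping tent (2-person) $226.19: sporting goods, $200.00 or more → 7.75% → $17.529725
Unrounded tax sum = $17.529725 → $17.53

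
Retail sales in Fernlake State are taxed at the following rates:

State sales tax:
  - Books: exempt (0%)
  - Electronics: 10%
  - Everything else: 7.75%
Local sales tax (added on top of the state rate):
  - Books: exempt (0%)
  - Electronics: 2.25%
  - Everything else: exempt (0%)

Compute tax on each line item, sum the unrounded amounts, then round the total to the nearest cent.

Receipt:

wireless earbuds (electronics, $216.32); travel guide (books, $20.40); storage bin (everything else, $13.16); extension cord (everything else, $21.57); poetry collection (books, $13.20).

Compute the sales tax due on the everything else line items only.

$2.69

Storage bin $13.16: everything else → 7.75% + 0% local = 7.75% → $1.0199
Extension cord $21.57: everything else → 7.75% + 0% local = 7.75% → $1.671675
Tax on everything else: unrounded sum = $2.691575 → $2.69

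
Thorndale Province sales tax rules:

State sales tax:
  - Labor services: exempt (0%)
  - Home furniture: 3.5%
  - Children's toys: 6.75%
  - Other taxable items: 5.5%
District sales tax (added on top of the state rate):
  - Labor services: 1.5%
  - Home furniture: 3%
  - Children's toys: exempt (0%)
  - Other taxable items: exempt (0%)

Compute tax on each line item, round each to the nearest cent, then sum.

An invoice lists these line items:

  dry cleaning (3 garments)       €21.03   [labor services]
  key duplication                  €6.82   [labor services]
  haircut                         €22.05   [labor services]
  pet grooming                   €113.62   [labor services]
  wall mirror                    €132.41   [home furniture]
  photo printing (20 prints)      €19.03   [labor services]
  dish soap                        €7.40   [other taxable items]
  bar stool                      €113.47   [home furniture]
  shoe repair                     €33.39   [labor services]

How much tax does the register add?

€19.64

Dry cleaning (3 garments) €21.03: labor services → 0% + 1.5% district = 1.5% → €0.32
Key duplication €6.82: labor services → 0% + 1.5% district = 1.5% → €0.10
Haircut €22.05: labor services → 0% + 1.5% district = 1.5% → €0.33
Pet grooming €113.62: labor services → 0% + 1.5% district = 1.5% → €1.70
Wall mirror €132.41: home furniture → 3.5% + 3% district = 6.5% → €8.61
Photo printing (20 prints) €19.03: labor services → 0% + 1.5% district = 1.5% → €0.29
Dish soap €7.40: other taxable items → 5.5% + 0% district = 5.5% → €0.41
Bar stool €113.47: home furniture → 3.5% + 3% district = 6.5% → €7.38
Shoe repair €33.39: labor services → 0% + 1.5% district = 1.5% → €0.50
Total tax = €0.32 + €0.10 + €0.33 + €1.70 + €8.61 + €0.29 + €0.41 + €7.38 + €0.50 = €19.64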